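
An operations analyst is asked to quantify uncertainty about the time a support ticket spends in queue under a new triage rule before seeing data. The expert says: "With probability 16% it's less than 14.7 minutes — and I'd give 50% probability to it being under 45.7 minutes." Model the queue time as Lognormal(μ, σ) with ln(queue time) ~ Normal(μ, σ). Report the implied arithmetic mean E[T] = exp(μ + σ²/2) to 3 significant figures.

E[T] ≈ 87.6 minutes

If T ~ Lognormal(μ,σ) then ln T ~ Normal(μ,σ), so the p-quantile of ln T is μ + z_p·σ.
ln(14.7) = 2.688 and ln(45.7) = 3.822; z_{0.16} = -0.9945, z_{0.5} = 0.
σ = (3.822 − 2.688)/(0 − (-0.9945)) = 1.141.
μ = 2.688 − (-0.9945)·1.141 = 3.822.
E[T] = exp(μ + σ²/2) = exp(3.822 + 0.6505) = 87.6 minutes.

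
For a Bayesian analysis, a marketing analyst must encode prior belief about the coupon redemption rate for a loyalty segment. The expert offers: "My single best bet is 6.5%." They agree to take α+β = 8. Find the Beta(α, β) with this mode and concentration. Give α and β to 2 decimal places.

α = 1.39, β = 6.61

For α,β > 1 the Beta mode is (α−1)/(α+β−2). With α+β = 8, the mode is (α−1)/6.
Set (α−1)/6 = 0.065 → α = 1 + 0.065·6 = 1.39.
β = 8 − α = 6.61.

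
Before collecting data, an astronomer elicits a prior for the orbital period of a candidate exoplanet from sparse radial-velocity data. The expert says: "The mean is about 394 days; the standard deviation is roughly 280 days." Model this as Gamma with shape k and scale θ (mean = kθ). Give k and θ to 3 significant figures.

k ≈ 1.98, θ ≈ 199

For Gamma(k, scale θ): mean = kθ, variance = kθ², so CV = 1/√k.
CV = SD/mean = 280/394 = 0.7107, hence k = 1/CV² = 1.98.
Then θ = mean/k = 394/1.98 = 199.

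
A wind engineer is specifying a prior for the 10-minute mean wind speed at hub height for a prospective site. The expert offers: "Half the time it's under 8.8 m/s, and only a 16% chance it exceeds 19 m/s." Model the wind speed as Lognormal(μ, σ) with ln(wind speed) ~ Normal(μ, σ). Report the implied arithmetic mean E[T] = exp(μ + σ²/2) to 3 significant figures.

If T ~ Lognormal(μ,σ) then ln T ~ Normal(μ,σ), so the p-quantile of ln T is μ + z_p·σ.
ln(8.8) = 2.175 and ln(19) = 2.944; z_{0.5} = 0, z_{0.84} = 0.9945.
σ = (2.944 − 2.175)/(0.9945 − (0)) = 0.774.
μ = 2.175 − (0)·0.774 = 2.175.
E[T] = exp(μ + σ²/2) = exp(2.175 + 0.2995) = 11.9 m/s.

E[T] ≈ 11.9 m/s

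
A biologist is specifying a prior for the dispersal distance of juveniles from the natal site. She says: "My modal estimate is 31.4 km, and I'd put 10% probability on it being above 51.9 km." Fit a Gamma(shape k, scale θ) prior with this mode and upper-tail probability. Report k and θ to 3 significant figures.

Gamma(k,θ) with k>1 has mode (k−1)θ, so θ = 31.4/(k−1).
Need P(X < 51.9) = 0.9 with θ tied to k this way. Start at k = 2, θ = 31.4: P(X<51.9) ≈ 0.492.
Too low — raise k to concentrate. Iterating converges to k ≈ 8.47.
Then θ = 31.4/(8.47−1) ≈ 4.2.

k ≈ 8.47, θ ≈ 4.2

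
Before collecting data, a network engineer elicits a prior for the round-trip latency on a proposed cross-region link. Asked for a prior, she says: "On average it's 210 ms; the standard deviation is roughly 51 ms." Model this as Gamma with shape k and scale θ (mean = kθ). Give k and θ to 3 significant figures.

For Gamma(k, scale θ): mean = kθ, variance = kθ², so CV = 1/√k.
CV = SD/mean = 51/210 = 0.2429, hence k = 1/CV² = 17.
Then θ = mean/k = 210/17 = 12.4.

k ≈ 17, θ ≈ 12.4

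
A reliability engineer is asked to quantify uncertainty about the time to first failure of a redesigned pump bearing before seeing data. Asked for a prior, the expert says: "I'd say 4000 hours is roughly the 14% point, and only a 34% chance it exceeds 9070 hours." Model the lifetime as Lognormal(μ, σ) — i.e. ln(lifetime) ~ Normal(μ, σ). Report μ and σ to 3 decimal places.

μ ≈ 8.887, σ ≈ 0.548

If T ~ Lognormal(μ,σ) then ln T ~ Normal(μ,σ), so the p-quantile of ln T is μ + z_p·σ.
ln(4000) = 8.294 and ln(9070) = 9.113; z_{0.14} = -1.08, z_{0.66} = 0.4125.
σ = (9.113 − 8.294)/(0.4125 − (-1.08)) = 0.548.
μ = 8.294 − (-1.08)·0.548 = 8.887.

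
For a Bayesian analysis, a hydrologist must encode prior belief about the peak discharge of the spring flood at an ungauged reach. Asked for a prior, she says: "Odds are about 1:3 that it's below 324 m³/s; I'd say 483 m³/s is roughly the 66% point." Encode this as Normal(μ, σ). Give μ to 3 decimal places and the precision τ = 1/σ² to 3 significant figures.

The p-quantile of Normal(μ,σ) is μ + z_p·σ, with z_{0.25} = -0.6745 and z_{0.66} = 0.4125.
Eliminate σ: μ = (z₂·x₁ − z₁·x₂)/(z₂ − z₁) = (0.4125·324 − (-0.6745)·483)/1.087 = 422.665.
Then σ = (x₂ − x₁)/(z₂ − z₁) = (483 − 324)/1.087 = 146.280.
Precision τ = 1/σ² = 1/146.3² = 4.67e-05.

μ = 422.665, τ = 4.67e-05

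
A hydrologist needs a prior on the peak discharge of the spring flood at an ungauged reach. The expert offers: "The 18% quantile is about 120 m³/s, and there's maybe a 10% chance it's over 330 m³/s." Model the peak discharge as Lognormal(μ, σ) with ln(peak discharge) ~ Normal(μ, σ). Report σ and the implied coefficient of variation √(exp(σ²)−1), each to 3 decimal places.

If T ~ Lognormal(μ,σ) then ln T ~ Normal(μ,σ), so the p-quantile of ln T is μ + z_p·σ.
ln(120) = 4.787 and ln(330) = 5.799; z_{0.18} = -0.9154, z_{0.9} = 1.282.
σ = (5.799 − 4.787)/(1.282 − (-0.9154)) = 0.460.
μ = 4.787 − (-0.9154)·0.460 = 5.209.
CV = √(exp(σ²)−1) = √(exp(0.2120)−1) = 0.486.

σ ≈ 0.460, CV ≈ 0.486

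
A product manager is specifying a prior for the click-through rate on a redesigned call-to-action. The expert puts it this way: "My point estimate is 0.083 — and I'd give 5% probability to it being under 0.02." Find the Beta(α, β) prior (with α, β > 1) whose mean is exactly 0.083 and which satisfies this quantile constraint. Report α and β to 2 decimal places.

α ≈ 2.50, β ≈ 27.63

With mean 0.083 fixed, write α = 0.083s, β = 0.917s where s = α+β.
Need P(θ < 0.02) = 0.05 under Beta(0.083s, 0.917s). Normal approximation: (q−m)/√(m(1−m)/s) ≈ z_{0.05} = -1.64, so s ≈ 0.083·0.917·(-1.64)²/(0.02−0.083)² = 51.9.
At s = 51.9: P(θ<0.02) ≈ 0.011. Adjusting to match 0.05 gives s ≈ 30.13.
So α = 0.083·30.13 ≈ 2.50, β = 0.917·30.13 ≈ 27.63.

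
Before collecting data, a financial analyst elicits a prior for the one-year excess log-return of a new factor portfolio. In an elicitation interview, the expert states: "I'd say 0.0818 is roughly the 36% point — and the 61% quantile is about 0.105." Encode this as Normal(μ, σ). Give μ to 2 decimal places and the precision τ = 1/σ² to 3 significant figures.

μ = 0.09, τ = 756

The p-quantile of Normal(μ,σ) is μ + z_p·σ, with z_{0.36} = -0.3585 and z_{0.61} = 0.2793.
Eliminate σ: μ = (z₂·x₁ − z₁·x₂)/(z₂ − z₁) = (0.2793·0.0818 − (-0.3585)·0.105)/0.6378 = 0.09.
Then σ = (x₂ − x₁)/(z₂ − z₁) = (0.105 − 0.0818)/0.6378 = 0.04.
Precision τ = 1/σ² = 1/0.03638² = 756.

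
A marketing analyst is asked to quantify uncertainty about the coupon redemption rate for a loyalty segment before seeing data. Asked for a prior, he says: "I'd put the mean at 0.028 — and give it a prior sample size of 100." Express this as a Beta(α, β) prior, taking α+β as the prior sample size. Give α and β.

Under the effective-sample-size interpretation, Beta(α, β) has prior mean α/(α+β) and prior sample size α+β.
So α+β = 100 and α/(α+β) = 0.028, giving α = 0.028·100 = 2.8 and β = 100 − 2.8 = 97.2.

α = 2.8, β = 97.2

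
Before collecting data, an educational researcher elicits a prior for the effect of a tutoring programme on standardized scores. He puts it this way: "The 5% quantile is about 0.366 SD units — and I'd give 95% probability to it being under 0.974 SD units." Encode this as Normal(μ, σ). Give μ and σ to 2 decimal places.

For Normal(μ,σ), the p-quantile is μ + z_p·σ. Here z_{0.05} = -1.645, z_{0.95} = 1.645.
So 0.366 = μ − 1.645σ and 0.974 = μ + 1.645σ.
Subtracting: σ = (0.974 − 0.366)/(1.645 − (-1.645)) = 0.18.
Then μ = 0.366 − (-1.645)·0.18 = 0.67.

μ = 0.67, σ = 0.18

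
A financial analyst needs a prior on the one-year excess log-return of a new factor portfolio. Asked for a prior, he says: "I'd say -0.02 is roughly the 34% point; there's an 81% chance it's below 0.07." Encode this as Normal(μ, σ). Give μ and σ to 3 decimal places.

μ = 0.009, σ = 0.070

The p-quantile of Normal(μ,σ) is μ + z_p·σ, with z_{0.34} = -0.4125 and z_{0.81} = 0.8779.
Eliminate σ: μ = (z₂·x₁ − z₁·x₂)/(z₂ − z₁) = (0.8779·-0.02 − (-0.4125)·0.07)/1.29 = 0.009.
Then σ = (x₂ − x₁)/(z₂ − z₁) = (0.07 − -0.02)/1.29 = 0.070.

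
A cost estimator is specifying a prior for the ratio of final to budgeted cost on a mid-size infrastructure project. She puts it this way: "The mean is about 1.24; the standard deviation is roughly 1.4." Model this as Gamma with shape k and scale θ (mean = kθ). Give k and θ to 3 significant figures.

For Gamma(k, scale θ): mean = kθ, variance = kθ², so CV = 1/√k.
CV = SD/mean = 1.4/1.24 = 1.129, hence k = 1/CV² = 0.784.
Then θ = mean/k = 1.24/0.784 = 1.58.

k ≈ 0.784, θ ≈ 1.58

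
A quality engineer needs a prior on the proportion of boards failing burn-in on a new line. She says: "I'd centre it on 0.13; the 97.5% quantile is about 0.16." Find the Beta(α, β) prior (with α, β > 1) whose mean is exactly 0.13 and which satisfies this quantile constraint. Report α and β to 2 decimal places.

α ≈ 68.42, β ≈ 457.91

With mean 0.13 fixed, write α = 0.13s, β = 0.87s where s = α+β.
Need P(θ < 0.16) = 0.975 under Beta(0.13s, 0.87s). Normal approximation: (q−m)/√(m(1−m)/s) ≈ z_{0.975} = 1.96, so s ≈ 0.13·0.87·(1.96)²/(0.16−0.13)² = 482.7.
At s = 482.7: P(θ<0.16) ≈ 0.970. Adjusting to match 0.975 gives s ≈ 526.33.
So α = 0.13·526.33 ≈ 68.42, β = 0.87·526.33 ≈ 457.91.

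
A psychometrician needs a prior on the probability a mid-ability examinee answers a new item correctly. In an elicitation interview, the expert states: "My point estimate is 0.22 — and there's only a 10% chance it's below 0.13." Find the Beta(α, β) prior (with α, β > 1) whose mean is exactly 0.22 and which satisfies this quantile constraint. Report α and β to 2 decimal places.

α ≈ 6.81, β ≈ 24.15

With mean 0.22 fixed, write α = 0.22s, β = 0.78s where s = α+β.
Need P(θ < 0.13) = 0.1 under Beta(0.22s, 0.78s). Normal approximation: (q−m)/√(m(1−m)/s) ≈ z_{0.1} = -1.28, so s ≈ 0.22·0.78·(-1.28)²/(0.13−0.22)² = 34.8.
At s = 34.8: P(θ<0.13) ≈ 0.085. Adjusting to match 0.1 gives s ≈ 30.97.
So α = 0.22·30.97 ≈ 6.81, β = 0.78·30.97 ≈ 24.15.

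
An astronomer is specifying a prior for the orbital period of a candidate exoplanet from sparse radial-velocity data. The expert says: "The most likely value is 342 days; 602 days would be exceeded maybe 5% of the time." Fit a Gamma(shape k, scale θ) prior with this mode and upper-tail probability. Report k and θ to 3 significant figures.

k ≈ 9.72, θ ≈ 39.2

Gamma(k,θ) with k>1 has mode (k−1)θ, so θ = 342/(k−1).
Need P(X < 602) = 0.95 with θ tied to k this way. Start at k = 2, θ = 342: P(X<602) ≈ 0.525.
Too low — raise k to concentrate. Iterating converges to k ≈ 9.72.
Then θ = 342/(9.72−1) ≈ 39.2.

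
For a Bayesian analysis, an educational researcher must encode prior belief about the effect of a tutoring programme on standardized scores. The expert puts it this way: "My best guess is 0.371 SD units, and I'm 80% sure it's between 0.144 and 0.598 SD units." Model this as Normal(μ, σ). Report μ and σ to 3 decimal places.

μ = 0.371, σ = 0.177

A symmetric 80% interval runs μ ± z·σ with z = 1.282.
Half-width = 0.227, so σ = 0.227/1.282 = 0.177.
μ is the stated best guess, 0.371.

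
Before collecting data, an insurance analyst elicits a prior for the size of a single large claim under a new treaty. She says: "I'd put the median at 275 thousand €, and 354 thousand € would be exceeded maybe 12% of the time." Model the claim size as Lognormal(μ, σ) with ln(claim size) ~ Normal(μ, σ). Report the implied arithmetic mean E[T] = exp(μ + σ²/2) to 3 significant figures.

If T ~ Lognormal(μ,σ) then ln T ~ Normal(μ,σ), so the p-quantile of ln T is μ + z_p·σ.
ln(275) = 5.617 and ln(354) = 5.869; z_{0.5} = 0, z_{0.88} = 1.175.
σ = (5.869 − 5.617)/(1.175 − (0)) = 0.215.
μ = 5.617 − (0)·0.215 = 5.617.
E[T] = exp(μ + σ²/2) = exp(5.617 + 0.0231) = 281 thousand €.

E[T] ≈ 281 thousand €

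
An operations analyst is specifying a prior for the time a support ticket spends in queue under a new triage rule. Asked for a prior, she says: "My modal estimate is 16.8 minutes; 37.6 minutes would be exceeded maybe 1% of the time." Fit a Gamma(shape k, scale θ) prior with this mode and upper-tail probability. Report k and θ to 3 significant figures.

k ≈ 8.4, θ ≈ 2.27

Gamma(k,θ) with k>1 has mode (k−1)θ, so θ = 16.8/(k−1).
Need P(X < 37.6) = 0.99 with θ tied to k this way. Start at k = 2, θ = 16.8: P(X<37.6) ≈ 0.655.
Too low — raise k to concentrate. Iterating converges to k ≈ 8.4.
Then θ = 16.8/(8.4−1) ≈ 2.27.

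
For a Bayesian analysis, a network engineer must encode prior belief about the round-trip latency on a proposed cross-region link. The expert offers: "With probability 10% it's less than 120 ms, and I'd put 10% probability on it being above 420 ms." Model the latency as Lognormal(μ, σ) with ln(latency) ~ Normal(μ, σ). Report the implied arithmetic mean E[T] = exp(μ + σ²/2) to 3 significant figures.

If T ~ Lognormal(μ,σ) then ln T ~ Normal(μ,σ), so the p-quantile of ln T is μ + z_p·σ.
ln(120) = 4.787 and ln(420) = 6.04; z_{0.1} = -1.282, z_{0.9} = 1.282.
σ = (6.04 − 4.787)/(1.282 − (-1.282)) = 0.489.
μ = 4.787 − (-1.282)·0.489 = 5.414.
E[T] = exp(μ + σ²/2) = exp(5.414 + 0.1194) = 253 ms.

E[T] ≈ 253 ms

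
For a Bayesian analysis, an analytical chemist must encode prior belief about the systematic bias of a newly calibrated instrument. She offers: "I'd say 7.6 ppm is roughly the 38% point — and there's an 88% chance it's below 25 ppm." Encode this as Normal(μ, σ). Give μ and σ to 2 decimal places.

For Normal(μ,σ), the p-quantile is μ + z_p·σ. Here z_{0.38} = -0.3055, z_{0.88} = 1.175.
So 7.6 = μ − 0.3055σ and 25 = μ + 1.175σ.
Subtracting: σ = (25 − 7.6)/(1.175 − (-0.3055)) = 11.75.
Then μ = 7.6 − (-0.3055)·11.75 = 11.19.

μ = 11.19, σ = 11.75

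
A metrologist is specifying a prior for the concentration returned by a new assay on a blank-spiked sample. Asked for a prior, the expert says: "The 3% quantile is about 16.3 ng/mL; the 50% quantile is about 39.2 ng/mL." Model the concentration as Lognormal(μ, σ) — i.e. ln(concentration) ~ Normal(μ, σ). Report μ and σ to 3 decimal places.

If T ~ Lognormal(μ,σ) then ln T ~ Normal(μ,σ), so the p-quantile of ln T is μ + z_p·σ.
ln(16.3) = 2.791 and ln(39.2) = 3.669; z_{0.03} = -1.881, z_{0.5} = 0.
σ = (3.669 − 2.791)/(0 − (-1.881)) = 0.467.
μ = 2.791 − (-1.881)·0.467 = 3.669.

μ ≈ 3.669, σ ≈ 0.467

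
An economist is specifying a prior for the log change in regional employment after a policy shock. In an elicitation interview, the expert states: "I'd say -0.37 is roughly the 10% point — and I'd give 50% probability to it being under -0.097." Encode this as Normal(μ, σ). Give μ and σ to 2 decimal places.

The p-quantile of Normal(μ,σ) is μ + z_p·σ, with z_{0.1} = -1.282 and z_{0.5} = 0.
Eliminate σ: μ = (z₂·x₁ − z₁·x₂)/(z₂ − z₁) = (0·-0.37 − (-1.282)·-0.097)/1.282 = -0.10.
Then σ = (x₂ − x₁)/(z₂ − z₁) = (-0.097 − -0.37)/1.282 = 0.21.

μ = -0.10, σ = 0.21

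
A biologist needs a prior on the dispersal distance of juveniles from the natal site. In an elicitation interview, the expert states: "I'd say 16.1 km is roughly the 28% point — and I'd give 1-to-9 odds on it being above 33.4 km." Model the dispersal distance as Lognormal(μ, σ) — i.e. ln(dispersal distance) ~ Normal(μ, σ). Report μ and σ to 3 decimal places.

μ ≈ 3.007, σ ≈ 0.391

If T ~ Lognormal(μ,σ) then ln T ~ Normal(μ,σ), so the p-quantile of ln T is μ + z_p·σ.
ln(16.1) = 2.779 and ln(33.4) = 3.509; z_{0.28} = -0.5828, z_{0.9} = 1.282.
σ = (3.509 − 2.779)/(1.282 − (-0.5828)) = 0.391.
μ = 2.779 − (-0.5828)·0.391 = 3.007.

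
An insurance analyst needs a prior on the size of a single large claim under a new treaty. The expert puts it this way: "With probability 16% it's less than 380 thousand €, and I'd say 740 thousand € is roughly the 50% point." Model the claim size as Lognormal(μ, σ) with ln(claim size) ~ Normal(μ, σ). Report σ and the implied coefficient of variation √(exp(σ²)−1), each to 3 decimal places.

σ ≈ 0.670, CV ≈ 0.753

If T ~ Lognormal(μ,σ) then ln T ~ Normal(μ,σ), so the p-quantile of ln T is μ + z_p·σ.
ln(380) = 5.94 and ln(740) = 6.607; z_{0.16} = -0.9945, z_{0.5} = 0.
σ = (6.607 − 5.94)/(0 − (-0.9945)) = 0.670.
μ = 5.94 − (-0.9945)·0.670 = 6.607.
CV = √(exp(σ²)−1) = √(exp(0.4492)−1) = 0.753.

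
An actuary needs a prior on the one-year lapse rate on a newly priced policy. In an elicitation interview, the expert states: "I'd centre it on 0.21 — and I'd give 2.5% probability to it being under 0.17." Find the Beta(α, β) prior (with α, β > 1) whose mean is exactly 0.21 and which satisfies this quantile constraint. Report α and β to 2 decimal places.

α ≈ 77.37, β ≈ 291.05

With mean 0.21 fixed, write α = 0.21s, β = 0.79s where s = α+β.
Need P(θ < 0.17) = 0.025 under Beta(0.21s, 0.79s). Normal approximation: (q−m)/√(m(1−m)/s) ≈ z_{0.025} = -1.96, so s ≈ 0.21·0.79·(-1.96)²/(0.17−0.21)² = 398.3.
At s = 398.3: P(θ<0.17) ≈ 0.021. Adjusting to match 0.025 gives s ≈ 368.42.
So α = 0.21·368.42 ≈ 77.37, β = 0.79·368.42 ≈ 291.05.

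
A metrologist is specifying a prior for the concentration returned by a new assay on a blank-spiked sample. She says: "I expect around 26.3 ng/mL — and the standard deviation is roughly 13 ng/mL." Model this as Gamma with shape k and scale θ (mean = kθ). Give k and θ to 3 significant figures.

k ≈ 4.09, θ ≈ 6.43

For Gamma(k, scale θ): mean = kθ, variance = kθ², so CV = 1/√k.
CV = SD/mean = 13/26.3 = 0.4943, hence k = 1/CV² = 4.09.
Then θ = mean/k = 26.3/4.09 = 6.43.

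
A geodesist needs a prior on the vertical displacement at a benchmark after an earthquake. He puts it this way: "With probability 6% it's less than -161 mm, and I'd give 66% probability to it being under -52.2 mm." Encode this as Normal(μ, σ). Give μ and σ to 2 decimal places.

μ = -75.01, σ = 55.31

For Normal(μ,σ), the p-quantile is μ + z_p·σ. Here z_{0.06} = -1.555, z_{0.66} = 0.4125.
So -161 = μ − 1.555σ and -52.2 = μ + 0.4125σ.
Subtracting: σ = (-52.2 − -161)/(0.4125 − (-1.555)) = 55.31.
Then μ = -161 − (-1.555)·55.31 = -75.01.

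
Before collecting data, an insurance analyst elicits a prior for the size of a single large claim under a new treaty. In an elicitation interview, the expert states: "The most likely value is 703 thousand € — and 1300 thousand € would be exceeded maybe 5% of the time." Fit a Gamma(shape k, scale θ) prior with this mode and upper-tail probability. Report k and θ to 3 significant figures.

Gamma(k,θ) with k>1 has mode (k−1)θ, so θ = 703/(k−1).
Need P(X < 1300) = 0.95 with θ tied to k this way. Start at k = 2, θ = 703: P(X<1300) ≈ 0.552.
Too low — raise k to concentrate. Iterating converges to k ≈ 8.37.
Then θ = 703/(8.37−1) ≈ 95.4.

k ≈ 8.37, θ ≈ 95.4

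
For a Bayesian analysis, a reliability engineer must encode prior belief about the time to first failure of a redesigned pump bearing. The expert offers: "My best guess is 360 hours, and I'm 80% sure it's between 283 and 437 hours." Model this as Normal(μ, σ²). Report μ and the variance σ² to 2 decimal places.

μ = 360.00, σ² = 3610.02

A symmetric 80% interval runs μ ± z·σ with z = 1.282.
Half-width = 77, so σ = 77/1.282 = 60.083 and σ² = 3610.02.
μ is the stated best guess, 360.00.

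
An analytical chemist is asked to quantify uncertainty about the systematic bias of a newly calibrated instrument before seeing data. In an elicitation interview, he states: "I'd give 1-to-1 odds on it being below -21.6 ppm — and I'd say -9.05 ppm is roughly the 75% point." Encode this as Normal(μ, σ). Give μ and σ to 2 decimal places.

The p-quantile of Normal(μ,σ) is μ + z_p·σ, with z_{0.5} = 0 and z_{0.75} = 0.6745.
Eliminate σ: μ = (z₂·x₁ − z₁·x₂)/(z₂ − z₁) = (0.6745·-21.6 − (0)·-9.05)/0.6745 = -21.60.
Then σ = (x₂ − x₁)/(z₂ − z₁) = (-9.05 − -21.6)/0.6745 = 18.61.

μ = -21.60, σ = 18.61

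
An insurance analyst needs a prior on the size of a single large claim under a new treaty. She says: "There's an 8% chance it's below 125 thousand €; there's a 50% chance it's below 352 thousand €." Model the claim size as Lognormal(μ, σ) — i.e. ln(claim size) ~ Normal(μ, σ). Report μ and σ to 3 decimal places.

μ ≈ 5.864, σ ≈ 0.737

If T ~ Lognormal(μ,σ) then ln T ~ Normal(μ,σ), so the p-quantile of ln T is μ + z_p·σ.
ln(125) = 4.828 and ln(352) = 5.864; z_{0.08} = -1.405, z_{0.5} = 0.
σ = (5.864 − 4.828)/(0 − (-1.405)) = 0.737.
μ = 4.828 − (-1.405)·0.737 = 5.864.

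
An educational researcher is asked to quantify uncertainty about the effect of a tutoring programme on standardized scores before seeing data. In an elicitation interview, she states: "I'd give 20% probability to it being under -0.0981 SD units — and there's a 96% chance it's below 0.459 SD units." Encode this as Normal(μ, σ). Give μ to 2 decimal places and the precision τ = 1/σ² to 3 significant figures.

μ = 0.08, τ = 21.7

The p-quantile of Normal(μ,σ) is μ + z_p·σ, with z_{0.2} = -0.8416 and z_{0.96} = 1.751.
Eliminate σ: μ = (z₂·x₁ − z₁·x₂)/(z₂ − z₁) = (1.751·-0.0981 − (-0.8416)·0.459)/2.592 = 0.08.
Then σ = (x₂ − x₁)/(z₂ − z₁) = (0.459 − -0.0981)/2.592 = 0.21.
Precision τ = 1/σ² = 1/0.2149² = 21.7.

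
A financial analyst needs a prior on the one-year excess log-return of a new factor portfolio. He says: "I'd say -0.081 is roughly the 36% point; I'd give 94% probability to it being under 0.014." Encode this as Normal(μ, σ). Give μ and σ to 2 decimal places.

The p-quantile of Normal(μ,σ) is μ + z_p·σ, with z_{0.36} = -0.3585 and z_{0.94} = 1.555.
Eliminate σ: μ = (z₂·x₁ − z₁·x₂)/(z₂ − z₁) = (1.555·-0.081 − (-0.3585)·0.014)/1.913 = -0.06.
Then σ = (x₂ − x₁)/(z₂ − z₁) = (0.014 − -0.081)/1.913 = 0.05.

μ = -0.06, σ = 0.05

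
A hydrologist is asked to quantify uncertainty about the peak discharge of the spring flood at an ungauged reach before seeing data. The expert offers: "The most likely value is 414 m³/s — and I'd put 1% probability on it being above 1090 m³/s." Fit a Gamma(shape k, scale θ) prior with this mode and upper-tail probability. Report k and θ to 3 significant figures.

k ≈ 5.95, θ ≈ 83.6

Gamma(k,θ) with k>1 has mode (k−1)θ, so θ = 414/(k−1).
Need P(X < 1090) = 0.99 with θ tied to k this way. Start at k = 2, θ = 414: P(X<1090) ≈ 0.739.
Too low — raise k to concentrate. Iterating converges to k ≈ 5.95.
Then θ = 414/(5.95−1) ≈ 83.6.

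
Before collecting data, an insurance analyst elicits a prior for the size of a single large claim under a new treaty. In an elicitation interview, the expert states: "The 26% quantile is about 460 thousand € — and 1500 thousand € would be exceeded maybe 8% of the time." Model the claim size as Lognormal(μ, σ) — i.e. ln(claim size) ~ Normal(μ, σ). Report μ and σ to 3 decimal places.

μ ≈ 6.502, σ ≈ 0.577

If T ~ Lognormal(μ,σ) then ln T ~ Normal(μ,σ), so the p-quantile of ln T is μ + z_p·σ.
ln(460) = 6.131 and ln(1500) = 7.313; z_{0.26} = -0.6433, z_{0.92} = 1.405.
σ = (7.313 − 6.131)/(1.405 − (-0.6433)) = 0.577.
μ = 6.131 − (-0.6433)·0.577 = 6.502.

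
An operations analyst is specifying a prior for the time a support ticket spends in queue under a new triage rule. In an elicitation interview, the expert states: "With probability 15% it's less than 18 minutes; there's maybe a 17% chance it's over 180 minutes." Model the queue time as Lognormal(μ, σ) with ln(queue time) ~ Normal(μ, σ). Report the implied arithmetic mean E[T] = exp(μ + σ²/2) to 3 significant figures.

E[T] ≈ 117 minutes

If T ~ Lognormal(μ,σ) then ln T ~ Normal(μ,σ), so the p-quantile of ln T is μ + z_p·σ.
ln(18) = 2.89 and ln(180) = 5.193; z_{0.15} = -1.036, z_{0.83} = 0.9542.
σ = (5.193 − 2.89)/(0.9542 − (-1.036)) = 1.157.
μ = 2.89 − (-1.036)·1.157 = 4.089.
E[T] = exp(μ + σ²/2) = exp(4.089 + 0.6690) = 117 minutes.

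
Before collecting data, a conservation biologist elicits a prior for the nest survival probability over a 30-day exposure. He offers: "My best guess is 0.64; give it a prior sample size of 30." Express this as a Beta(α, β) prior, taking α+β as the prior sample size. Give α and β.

Under the effective-sample-size interpretation, Beta(α, β) has prior mean α/(α+β) and prior sample size α+β.
So α+β = 30 and α/(α+β) = 0.64, giving α = 0.64·30 = 19.2 and β = 30 − 19.2 = 10.8.

α = 19.2, β = 10.8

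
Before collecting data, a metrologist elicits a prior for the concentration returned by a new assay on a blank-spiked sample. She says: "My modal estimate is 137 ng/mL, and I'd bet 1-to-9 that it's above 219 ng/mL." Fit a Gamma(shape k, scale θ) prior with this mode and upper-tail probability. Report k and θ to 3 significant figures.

Gamma(k,θ) with k>1 has mode (k−1)θ, so θ = 137/(k−1).
Need P(X < 219) = 0.9 with θ tied to k this way. Start at k = 2, θ = 137: P(X<219) ≈ 0.475.
Too low — raise k to concentrate. Iterating converges to k ≈ 9.54.
Then θ = 137/(9.54−1) ≈ 16.

k ≈ 9.54, θ ≈ 16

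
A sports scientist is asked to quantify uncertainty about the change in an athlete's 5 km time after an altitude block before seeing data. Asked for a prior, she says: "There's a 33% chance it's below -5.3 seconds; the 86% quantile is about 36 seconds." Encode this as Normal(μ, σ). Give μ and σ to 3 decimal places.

For Normal(μ,σ), the p-quantile is μ + z_p·σ. Here z_{0.33} = -0.4399, z_{0.86} = 1.08.
So -5.3 = μ − 0.4399σ and 36 = μ + 1.08σ.
Subtracting: σ = (36 − -5.3)/(1.08 − (-0.4399)) = 27.167.
Then μ = -5.3 − (-0.4399)·27.167 = 6.651.

μ = 6.651, σ = 27.167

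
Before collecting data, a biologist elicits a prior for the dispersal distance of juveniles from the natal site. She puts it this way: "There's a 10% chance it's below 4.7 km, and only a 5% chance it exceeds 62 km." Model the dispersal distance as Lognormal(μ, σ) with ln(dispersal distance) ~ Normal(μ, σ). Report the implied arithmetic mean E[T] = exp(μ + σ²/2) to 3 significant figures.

E[T] ≈ 21.5 km

If T ~ Lognormal(μ,σ) then ln T ~ Normal(μ,σ), so the p-quantile of ln T is μ + z_p·σ.
ln(4.7) = 1.548 and ln(62) = 4.127; z_{0.1} = -1.282, z_{0.95} = 1.645.
σ = (4.127 − 1.548)/(1.645 − (-1.282)) = 0.881.
μ = 1.548 − (-1.282)·0.881 = 2.677.
E[T] = exp(μ + σ²/2) = exp(2.677 + 0.3885) = 21.5 km.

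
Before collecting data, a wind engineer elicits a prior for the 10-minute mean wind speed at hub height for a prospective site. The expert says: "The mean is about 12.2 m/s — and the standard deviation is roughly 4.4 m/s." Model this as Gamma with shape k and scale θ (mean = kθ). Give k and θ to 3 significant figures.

For Gamma(k, scale θ): mean = kθ, variance = kθ², so CV = 1/√k.
CV = SD/mean = 4.4/12.2 = 0.3607, hence k = 1/CV² = 7.69.
Then θ = mean/k = 12.2/7.69 = 1.59.

k ≈ 7.69, θ ≈ 1.59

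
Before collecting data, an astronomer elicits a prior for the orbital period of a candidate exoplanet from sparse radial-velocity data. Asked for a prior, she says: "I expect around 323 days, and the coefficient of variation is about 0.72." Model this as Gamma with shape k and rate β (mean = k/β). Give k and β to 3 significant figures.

k ≈ 1.93, β ≈ 0.00597

For Gamma(k, rate β): mean = k/β, variance = k/β², so CV = 1/√k.
CV = 0.72, hence k = 1/CV² = 1.93.
Then β = k/mean = 1.93/323 = 0.00597.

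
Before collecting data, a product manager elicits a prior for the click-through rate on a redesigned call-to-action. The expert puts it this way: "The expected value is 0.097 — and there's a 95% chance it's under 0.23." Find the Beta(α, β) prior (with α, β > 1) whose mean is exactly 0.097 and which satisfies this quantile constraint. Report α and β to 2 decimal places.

α ≈ 1.73, β ≈ 16.08

With mean 0.097 fixed, write α = 0.097s, β = 0.903s where s = α+β.
Need P(θ < 0.23) = 0.95 under Beta(0.097s, 0.903s). Normal approximation: (q−m)/√(m(1−m)/s) ≈ z_{0.95} = 1.64, so s ≈ 0.097·0.903·(1.64)²/(0.23−0.097)² = 13.4.
At s = 13.4: P(θ<0.23) ≈ 0.931. Adjusting to match 0.95 gives s ≈ 17.81.
So α = 0.097·17.81 ≈ 1.73, β = 0.903·17.81 ≈ 16.08.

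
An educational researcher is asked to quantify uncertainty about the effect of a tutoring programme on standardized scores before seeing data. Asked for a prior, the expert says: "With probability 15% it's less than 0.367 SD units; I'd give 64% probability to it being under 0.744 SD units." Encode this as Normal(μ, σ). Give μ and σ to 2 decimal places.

μ = 0.65, σ = 0.27

For Normal(μ,σ), the p-quantile is μ + z_p·σ. Here z_{0.15} = -1.036, z_{0.64} = 0.3585.
So 0.367 = μ − 1.036σ and 0.744 = μ + 0.3585σ.
Subtracting: σ = (0.744 − 0.367)/(0.3585 − (-1.036)) = 0.27.
Then μ = 0.367 − (-1.036)·0.27 = 0.65.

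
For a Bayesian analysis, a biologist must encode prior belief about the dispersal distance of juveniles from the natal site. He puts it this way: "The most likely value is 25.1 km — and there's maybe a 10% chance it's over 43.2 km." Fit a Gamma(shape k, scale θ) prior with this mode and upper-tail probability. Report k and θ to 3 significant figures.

Gamma(k,θ) with k>1 has mode (k−1)θ, so θ = 25.1/(k−1).
Need P(X < 43.2) = 0.9 with θ tied to k this way. Start at k = 2, θ = 25.1: P(X<43.2) ≈ 0.513.
Too low — raise k to concentrate. Iterating converges to k ≈ 7.43.
Then θ = 25.1/(7.43−1) ≈ 3.9.

k ≈ 7.43, θ ≈ 3.9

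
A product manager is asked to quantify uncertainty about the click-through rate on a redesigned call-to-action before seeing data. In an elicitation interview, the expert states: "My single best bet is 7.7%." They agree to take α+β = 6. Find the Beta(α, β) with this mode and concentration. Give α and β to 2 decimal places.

α = 1.31, β = 4.69

For α,β > 1 the Beta mode is (α−1)/(α+β−2). With α+β = 6, the mode is (α−1)/4.
Set (α−1)/4 = 0.077 → α = 1 + 0.077·4 = 1.31.
β = 6 − α = 4.69.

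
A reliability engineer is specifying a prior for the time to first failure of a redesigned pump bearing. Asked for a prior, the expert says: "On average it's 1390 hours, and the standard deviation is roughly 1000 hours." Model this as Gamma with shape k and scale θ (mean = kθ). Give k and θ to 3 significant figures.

For Gamma(k, scale θ): mean = kθ, variance = kθ², so CV = 1/√k.
CV = SD/mean = 1000/1390 = 0.7194, hence k = 1/CV² = 1.93.
Then θ = mean/k = 1390/1.93 = 719.

k ≈ 1.93, θ ≈ 719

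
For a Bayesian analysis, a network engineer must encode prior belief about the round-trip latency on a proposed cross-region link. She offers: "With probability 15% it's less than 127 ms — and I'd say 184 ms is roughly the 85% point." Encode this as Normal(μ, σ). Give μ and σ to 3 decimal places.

For Normal(μ,σ), the p-quantile is μ + z_p·σ. Here z_{0.15} = -1.036, z_{0.85} = 1.036.
So 127 = μ − 1.036σ and 184 = μ + 1.036σ.
Subtracting: σ = (184 − 127)/(1.036 − (-1.036)) = 27.498.
Then μ = 127 − (-1.036)·27.498 = 155.500.

μ = 155.500, σ = 27.498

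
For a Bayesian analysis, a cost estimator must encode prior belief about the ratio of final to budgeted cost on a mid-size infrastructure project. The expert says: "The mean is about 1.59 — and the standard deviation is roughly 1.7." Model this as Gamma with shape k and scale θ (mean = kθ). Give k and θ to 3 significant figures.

k ≈ 0.875, θ ≈ 1.82

For Gamma(k, scale θ): mean = kθ, variance = kθ², so CV = 1/√k.
CV = SD/mean = 1.7/1.59 = 1.069, hence k = 1/CV² = 0.875.
Then θ = mean/k = 1.59/0.875 = 1.82.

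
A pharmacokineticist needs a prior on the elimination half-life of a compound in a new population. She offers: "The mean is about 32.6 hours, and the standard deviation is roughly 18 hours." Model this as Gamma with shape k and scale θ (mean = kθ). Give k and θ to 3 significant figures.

For Gamma(k, scale θ): mean = kθ, variance = kθ², so CV = 1/√k.
CV = SD/mean = 18/32.6 = 0.5521, hence k = 1/CV² = 3.28.
Then θ = mean/k = 32.6/3.28 = 9.94.

k ≈ 3.28, θ ≈ 9.94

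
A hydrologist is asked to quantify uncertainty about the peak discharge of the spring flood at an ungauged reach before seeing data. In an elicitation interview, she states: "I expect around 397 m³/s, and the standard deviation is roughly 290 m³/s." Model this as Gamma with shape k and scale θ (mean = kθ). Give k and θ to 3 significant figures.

For Gamma(k, scale θ): mean = kθ, variance = kθ², so CV = 1/√k.
CV = SD/mean = 290/397 = 0.7305, hence k = 1/CV² = 1.87.
Then θ = mean/k = 397/1.87 = 212.

k ≈ 1.87, θ ≈ 212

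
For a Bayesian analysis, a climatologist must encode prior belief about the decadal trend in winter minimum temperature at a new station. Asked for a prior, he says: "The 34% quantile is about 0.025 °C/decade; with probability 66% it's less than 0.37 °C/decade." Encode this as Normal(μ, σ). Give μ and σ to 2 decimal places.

μ = 0.20, σ = 0.42

For Normal(μ,σ), the p-quantile is μ + z_p·σ. Here z_{0.34} = -0.4125, z_{0.66} = 0.4125.
So 0.025 = μ − 0.4125σ and 0.37 = μ + 0.4125σ.
Subtracting: σ = (0.37 − 0.025)/(0.4125 − (-0.4125)) = 0.42.
Then μ = 0.025 − (-0.4125)·0.42 = 0.20.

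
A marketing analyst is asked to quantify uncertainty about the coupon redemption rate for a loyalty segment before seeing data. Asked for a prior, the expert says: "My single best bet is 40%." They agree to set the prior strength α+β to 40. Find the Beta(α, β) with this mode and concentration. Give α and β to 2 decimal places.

α = 16.20, β = 23.80

For α,β > 1 the Beta mode is (α−1)/(α+β−2). With α+β = 40, the mode is (α−1)/38.
Set (α−1)/38 = 0.4 → α = 1 + 0.4·38 = 16.20.
β = 40 − α = 23.80.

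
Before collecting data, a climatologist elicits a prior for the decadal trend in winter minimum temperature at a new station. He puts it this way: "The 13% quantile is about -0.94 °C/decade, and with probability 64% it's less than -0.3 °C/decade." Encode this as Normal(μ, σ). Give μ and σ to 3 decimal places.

For Normal(μ,σ), the p-quantile is μ + z_p·σ. Here z_{0.13} = -1.126, z_{0.64} = 0.3585.
So -0.94 = μ − 1.126σ and -0.3 = μ + 0.3585σ.
Subtracting: σ = (-0.3 − -0.94)/(0.3585 − (-1.126)) = 0.431.
Then μ = -0.94 − (-1.126)·0.431 = -0.455.

μ = -0.455, σ = 0.431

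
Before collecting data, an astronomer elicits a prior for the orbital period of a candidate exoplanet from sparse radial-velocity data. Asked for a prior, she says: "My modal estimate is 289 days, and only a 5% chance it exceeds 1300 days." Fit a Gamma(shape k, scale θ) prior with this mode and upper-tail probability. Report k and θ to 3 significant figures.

Gamma(k,θ) with k>1 has mode (k−1)θ, so θ = 289/(k−1).
Need P(X < 1300) = 0.95 with θ tied to k this way. Start at k = 2, θ = 289: P(X<1300) ≈ 0.939.
Too low — raise k to concentrate. Iterating converges to k ≈ 2.09.
Then θ = 289/(2.09−1) ≈ 266.

k ≈ 2.09, θ ≈ 266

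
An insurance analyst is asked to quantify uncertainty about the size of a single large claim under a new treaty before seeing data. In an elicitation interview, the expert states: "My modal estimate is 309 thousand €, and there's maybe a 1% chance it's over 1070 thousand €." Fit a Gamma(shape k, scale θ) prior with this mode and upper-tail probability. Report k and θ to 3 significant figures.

k ≈ 3.82, θ ≈ 110

Gamma(k,θ) with k>1 has mode (k−1)θ, so θ = 309/(k−1).
Need P(X < 1070) = 0.99 with θ tied to k this way. Start at k = 2, θ = 309: P(X<1070) ≈ 0.860.
Too low — raise k to concentrate. Iterating converges to k ≈ 3.82.
Then θ = 309/(3.82−1) ≈ 110.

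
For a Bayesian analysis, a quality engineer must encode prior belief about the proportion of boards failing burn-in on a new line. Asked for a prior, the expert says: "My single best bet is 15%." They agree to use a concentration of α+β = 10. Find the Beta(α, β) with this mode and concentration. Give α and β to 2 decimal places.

For α,β > 1 the Beta mode is (α−1)/(α+β−2). With α+β = 10, the mode is (α−1)/8.
Set (α−1)/8 = 0.15 → α = 1 + 0.15·8 = 2.20.
β = 10 − α = 7.80.

α = 2.20, β = 7.80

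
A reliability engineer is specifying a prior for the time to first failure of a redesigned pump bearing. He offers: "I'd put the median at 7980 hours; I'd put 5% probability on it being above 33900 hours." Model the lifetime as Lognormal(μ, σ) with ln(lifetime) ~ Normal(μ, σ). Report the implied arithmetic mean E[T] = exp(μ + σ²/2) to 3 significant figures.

E[T] ≈ 11700 hours

If T ~ Lognormal(μ,σ) then ln T ~ Normal(μ,σ), so the p-quantile of ln T is μ + z_p·σ.
ln(7980) = 8.985 and ln(33900) = 10.43; z_{0.5} = 0, z_{0.95} = 1.645.
σ = (10.43 − 8.985)/(1.645 − (0)) = 0.879.
μ = 8.985 − (0)·0.879 = 8.985.
E[T] = exp(μ + σ²/2) = exp(8.985 + 0.3867) = 11700 hours.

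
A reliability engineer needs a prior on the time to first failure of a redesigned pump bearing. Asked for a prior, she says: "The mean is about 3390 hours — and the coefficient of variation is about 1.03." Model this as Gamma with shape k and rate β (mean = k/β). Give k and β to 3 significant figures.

For Gamma(k, rate β): mean = k/β, variance = k/β², so CV = 1/√k.
CV = 1.03, hence k = 1/CV² = 0.943.
Then β = k/mean = 0.943/3390 = 0.000278.

k ≈ 0.943, β ≈ 0.000278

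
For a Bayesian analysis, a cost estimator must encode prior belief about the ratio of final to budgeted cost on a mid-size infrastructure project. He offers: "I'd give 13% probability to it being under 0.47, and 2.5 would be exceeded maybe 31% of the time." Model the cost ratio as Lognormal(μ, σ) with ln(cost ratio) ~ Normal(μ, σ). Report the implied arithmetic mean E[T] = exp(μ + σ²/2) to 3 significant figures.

If T ~ Lognormal(μ,σ) then ln T ~ Normal(μ,σ), so the p-quantile of ln T is μ + z_p·σ.
ln(0.47) = -0.755 and ln(2.5) = 0.9163; z_{0.13} = -1.126, z_{0.69} = 0.4959.
σ = (0.9163 − -0.755)/(0.4959 − (-1.126)) = 1.030.
μ = -0.755 − (-1.126)·1.030 = 0.405.
E[T] = exp(μ + σ²/2) = exp(0.405 + 0.5307) = 2.55.

E[T] ≈ 2.55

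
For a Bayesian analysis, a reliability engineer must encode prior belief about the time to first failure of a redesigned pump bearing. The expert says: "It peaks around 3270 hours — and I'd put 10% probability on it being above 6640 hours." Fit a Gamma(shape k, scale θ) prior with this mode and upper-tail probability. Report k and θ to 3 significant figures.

k ≈ 4.82, θ ≈ 855

Gamma(k,θ) with k>1 has mode (k−1)θ, so θ = 3270/(k−1).
Need P(X < 6640) = 0.9 with θ tied to k this way. Start at k = 2, θ = 3270: P(X<6640) ≈ 0.602.
Too low — raise k to concentrate. Iterating converges to k ≈ 4.82.
Then θ = 3270/(4.82−1) ≈ 855.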